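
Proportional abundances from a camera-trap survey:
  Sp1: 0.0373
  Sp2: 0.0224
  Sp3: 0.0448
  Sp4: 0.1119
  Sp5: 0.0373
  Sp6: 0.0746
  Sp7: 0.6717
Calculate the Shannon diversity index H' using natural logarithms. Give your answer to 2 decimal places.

1.18

Each pᵢ ln pᵢ term (working shown to 4 dp, full precision carried): 0.0373×(-3.2888)=-0.1227, 0.0224×(-3.7987)=-0.0851, 0.0448×(-3.1055)=-0.1391, 0.1119×(-2.1901)=-0.2451, 0.0373×(-3.2888)=-0.1227, 0.0746×(-2.5956)=-0.1936, 0.6717×(-0.3979)=-0.2673.
Sum = -1.1756, so H' = 1.18.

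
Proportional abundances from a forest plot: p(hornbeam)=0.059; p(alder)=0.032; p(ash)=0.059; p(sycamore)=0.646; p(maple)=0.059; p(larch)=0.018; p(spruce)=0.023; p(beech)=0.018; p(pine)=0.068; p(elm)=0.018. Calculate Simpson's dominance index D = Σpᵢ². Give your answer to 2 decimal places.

0.43

D = 0.059² + 0.032² + 0.059² + 0.646² + 0.059² + 0.018² + 0.023² + 0.018² + 0.068² + 0.018² = 0.0035 + 0.0010 + 0.0035 + 0.4173 + 0.0035 + 0.0003 + 0.0005 + 0.0003 + 0.0046 + 0.0003 = 0.4349 (working shown to 4 dp, full precision carried).
To 2 decimal places, D = 0.43.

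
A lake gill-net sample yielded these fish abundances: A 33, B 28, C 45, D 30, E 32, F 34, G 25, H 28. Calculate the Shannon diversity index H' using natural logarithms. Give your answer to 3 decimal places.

2.064

Total N = 33+28+45+30+32+34+25+28 = 255, so the proportions are 0.12941, 0.1098, 0.17647, 0.11765, 0.12549, 0.13333, 0.09804, 0.1098 (working shown to 5 dp, full precision carried).
Each pᵢ ln pᵢ term: 0.12941×(-2.04476)=-0.26462, 0.1098×(-2.20906)=-0.24256, 0.17647×(-1.73460)=-0.30611, 0.11765×(-2.14007)=-0.25177, 0.12549×(-2.07553)=-0.26046, 0.13333×(-2.01490)=-0.26865, 0.09804×(-2.32239)=-0.22769, 0.1098×(-2.20906)=-0.24256.
Sum = -2.06442, so H' = 2.064.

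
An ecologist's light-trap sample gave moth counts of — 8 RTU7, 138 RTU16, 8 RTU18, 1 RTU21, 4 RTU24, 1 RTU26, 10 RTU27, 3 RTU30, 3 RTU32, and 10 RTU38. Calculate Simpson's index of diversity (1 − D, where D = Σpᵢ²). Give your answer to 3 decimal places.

0.439

Total N = 8+138+8+1+4+1+10+3+3+10 = 186, so the proportions are 0.04301, 0.74194, 0.04301, 0.00538, 0.02151, 0.00538, 0.05376, 0.01613, 0.01613, 0.05376 (working shown to 5 dp, full precision carried).
D = 0.04301² + 0.74194² + 0.04301² + 0.00538² + 0.02151² + 0.00538² + 0.05376² + 0.01613² + 0.01613² + 0.05376² = 0.00185 + 0.55047 + 0.00185 + 0.00003 + 0.00046 + 0.00003 + 0.00289 + 0.00026 + 0.00026 + 0.00289 = 0.56099.
So 1 − D = 0.43901, i.e. 0.439 to 3 decimal places.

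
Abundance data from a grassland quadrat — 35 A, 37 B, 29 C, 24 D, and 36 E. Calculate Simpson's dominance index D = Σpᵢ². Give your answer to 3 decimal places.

0.205

Total N = 35+37+29+24+36 = 161, so the proportions are 0.21739, 0.22981, 0.18012, 0.14907, 0.2236 (working shown to 5 dp, full precision carried).
D = 0.21739² + 0.22981² + 0.18012² + 0.14907² + 0.2236² = 0.04726 + 0.05281 + 0.03244 + 0.02222 + 0.05000 = 0.20474.
To 3 decimal places, D = 0.205.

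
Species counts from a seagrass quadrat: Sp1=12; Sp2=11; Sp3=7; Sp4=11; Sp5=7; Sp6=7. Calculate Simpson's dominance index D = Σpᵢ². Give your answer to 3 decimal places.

0.176

Total N = 12+11+7+11+7+7 = 55, so the proportions are 0.21818, 0.2, 0.12727, 0.2, 0.12727, 0.12727 (working shown to 5 dp, full precision carried).
D = 0.21818² + 0.2² + 0.12727² + 0.2² + 0.12727² + 0.12727² = 0.04760 + 0.04000 + 0.01620 + 0.04000 + 0.01620 + 0.01620 = 0.17620.
To 3 decimal places, D = 0.176.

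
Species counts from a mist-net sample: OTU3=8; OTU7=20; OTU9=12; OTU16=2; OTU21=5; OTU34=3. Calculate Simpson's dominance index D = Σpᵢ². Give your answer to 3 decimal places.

Total N = 8+20+12+2+5+3 = 50, so the proportions are 0.16, 0.4, 0.24, 0.04, 0.1, 0.06 (working shown to 5 dp, full precision carried).
D = 0.16² + 0.4² + 0.24² + 0.04² + 0.1² + 0.06² = 0.02560 + 0.16000 + 0.05760 + 0.00160 + 0.01000 + 0.00360 = 0.25840.
To 3 decimal places, D = 0.258.

0.258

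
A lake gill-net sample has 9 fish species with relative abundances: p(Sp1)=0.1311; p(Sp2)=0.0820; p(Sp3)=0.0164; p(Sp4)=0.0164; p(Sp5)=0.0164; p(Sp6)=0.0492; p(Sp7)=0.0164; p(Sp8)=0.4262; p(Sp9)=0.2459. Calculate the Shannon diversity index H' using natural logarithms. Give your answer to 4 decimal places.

Each pᵢ ln pᵢ term (working shown to 6 dp, full precision carried): 0.1311×(-2.031795)=-0.266368, 0.082×(-2.501036)=-0.205085, 0.0164×(-4.110474)=-0.067412, 0.0164×(-4.110474)=-0.067412, 0.0164×(-4.110474)=-0.067412, 0.0492×(-3.011862)=-0.148184, 0.0164×(-4.110474)=-0.067412, 0.4262×(-0.852847)=-0.363483, 0.2459×(-1.402830)=-0.344956.
Sum = -1.597723, so H' = 1.5977.

1.5977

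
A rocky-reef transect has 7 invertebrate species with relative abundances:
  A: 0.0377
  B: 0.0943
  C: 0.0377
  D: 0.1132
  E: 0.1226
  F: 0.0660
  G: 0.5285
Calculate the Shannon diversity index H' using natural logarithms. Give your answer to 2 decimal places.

Each pᵢ ln pᵢ term (working shown to 4 dp, full precision carried): 0.0377×(-3.2781)=-0.1236, 0.0943×(-2.3613)=-0.2227, 0.0377×(-3.2781)=-0.1236, 0.1132×(-2.1786)=-0.2466, 0.1226×(-2.0988)=-0.2573, 0.066×(-2.7181)=-0.1794, 0.5285×(-0.6377)=-0.3370.
Sum = -1.4902, so H' = 1.49.

1.49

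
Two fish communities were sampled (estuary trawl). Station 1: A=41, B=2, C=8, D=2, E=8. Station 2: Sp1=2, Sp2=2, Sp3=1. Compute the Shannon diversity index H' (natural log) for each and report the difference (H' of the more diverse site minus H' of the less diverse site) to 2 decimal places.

Station 1: N=61, proportions 0.6721, 0.0328, 0.1311, 0.0328, 0.1311, giving H' = 1.0240 (working shown to 4 dp, full precision carried).
Station 2: N=5, proportions 0.4, 0.4, 0.2, giving H' = 1.0549.
Difference = |1.0240 − 1.0549| = 0.0309, i.e. 0.03 to 2 decimal places.

0.03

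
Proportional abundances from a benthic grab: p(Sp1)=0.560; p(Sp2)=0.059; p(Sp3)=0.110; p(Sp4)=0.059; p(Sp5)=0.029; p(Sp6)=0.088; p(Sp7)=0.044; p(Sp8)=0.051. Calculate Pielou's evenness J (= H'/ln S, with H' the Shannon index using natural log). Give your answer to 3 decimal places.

H' = −Σ pᵢ ln pᵢ = −((-0.32470) + (-0.16698) + (-0.24280) + (-0.16698) + (-0.10267) + (-0.21388) + (-0.13744) + (-0.15177)) = 1.50722 (working shown to 5 dp, full precision carried).
With S = 8 species, ln S = 2.07944, so J = 1.50722/2.07944 = 0.72482, i.e. 0.725 to 3 decimal places.

0.725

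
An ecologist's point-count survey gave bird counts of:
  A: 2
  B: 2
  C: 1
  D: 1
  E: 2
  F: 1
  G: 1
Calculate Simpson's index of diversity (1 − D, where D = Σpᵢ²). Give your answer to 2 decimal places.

Total N = 2+2+1+1+2+1+1 = 10, so the proportions are 0.2, 0.2, 0.1, 0.1, 0.2, 0.1, 0.1 (working shown to 4 dp, full precision carried).
D = 0.2² + 0.2² + 0.1² + 0.1² + 0.2² + 0.1² + 0.1² = 0.0400 + 0.0400 + 0.0100 + 0.0100 + 0.0400 + 0.0100 + 0.0100 = 0.1600.
So 1 − D = 0.8400, i.e. 0.84 to 2 decimal places.

0.84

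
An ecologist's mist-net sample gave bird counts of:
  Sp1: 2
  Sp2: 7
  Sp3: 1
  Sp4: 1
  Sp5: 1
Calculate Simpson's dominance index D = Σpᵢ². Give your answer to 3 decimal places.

Total N = 2+7+1+1+1 = 12, so the proportions are 0.16667, 0.58333, 0.08333, 0.08333, 0.08333 (working shown to 5 dp, full precision carried).
D = 0.16667² + 0.58333² + 0.08333² + 0.08333² + 0.08333² = 0.02778 + 0.34028 + 0.00694 + 0.00694 + 0.00694 = 0.38889.
To 3 decimal places, D = 0.389.

0.389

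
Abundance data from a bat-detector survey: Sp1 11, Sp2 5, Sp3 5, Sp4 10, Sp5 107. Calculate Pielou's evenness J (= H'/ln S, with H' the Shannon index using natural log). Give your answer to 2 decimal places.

0.52

Total N = 11+5+5+10+107 = 138, so the proportions are 0.0797, 0.0362, 0.0362, 0.0725, 0.7754 (working shown to 4 dp, full precision carried).
H' = −Σ pᵢ ln pᵢ = −((-0.2016) + (-0.1202) + (-0.1202) + (-0.1902) + (-0.1973)) = 0.8295.
With S = 5 species, ln S = 1.6094, so J = 0.8295/1.6094 = 0.5154, i.e. 0.52 to 2 decimal places.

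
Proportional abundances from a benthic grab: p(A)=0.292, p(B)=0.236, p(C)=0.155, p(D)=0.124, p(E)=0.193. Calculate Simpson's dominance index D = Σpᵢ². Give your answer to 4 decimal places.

0.2176

D = 0.292² + 0.236² + 0.155² + 0.124² + 0.193² = 0.085264 + 0.055696 + 0.024025 + 0.015376 + 0.037249 = 0.217610 (working shown to 6 dp, full precision carried).
To 4 decimal places, D = 0.2176.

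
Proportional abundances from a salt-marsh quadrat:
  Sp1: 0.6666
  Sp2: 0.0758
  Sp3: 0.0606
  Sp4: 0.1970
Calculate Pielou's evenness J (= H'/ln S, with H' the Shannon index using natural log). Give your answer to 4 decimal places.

H' = −Σ pᵢ ln pᵢ = −((-0.270350) + (-0.195538) + (-0.169890) + (-0.320037)) = 0.955814 (working shown to 6 dp, full precision carried).
With S = 4 species, ln S = 1.386294, so J = 0.955814/1.386294 = 0.689474, i.e. 0.6895 to 4 decimal places.

0.6895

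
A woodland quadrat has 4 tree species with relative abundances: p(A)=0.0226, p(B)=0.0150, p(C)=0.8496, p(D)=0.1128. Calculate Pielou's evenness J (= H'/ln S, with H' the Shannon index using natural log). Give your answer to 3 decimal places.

H' = −Σ pᵢ ln pᵢ = −((-0.08565) + (-0.06300) + (-0.13848) + (-0.24615)) = 0.53327 (working shown to 5 dp, full precision carried).
With S = 4 species, ln S = 1.38629, so J = 0.53327/1.38629 = 0.38467, i.e. 0.385 to 3 decimal places.

0.385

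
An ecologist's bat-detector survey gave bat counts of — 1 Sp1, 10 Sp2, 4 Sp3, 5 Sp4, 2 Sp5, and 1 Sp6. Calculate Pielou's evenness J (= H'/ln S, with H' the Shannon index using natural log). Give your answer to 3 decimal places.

Total N = 1+10+4+5+2+1 = 23, so the proportions are 0.04348, 0.43478, 0.17391, 0.21739, 0.08696, 0.04348 (working shown to 5 dp, full precision carried).
H' = −Σ pᵢ ln pᵢ = −((-0.13633) + (-0.36213) + (-0.30421) + (-0.33175) + (-0.21238) + (-0.13633)) = 1.48312.
With S = 6 species, ln S = 1.79176, so J = 1.48312/1.79176 = 0.82775, i.e. 0.828 to 3 decimal places.

0.828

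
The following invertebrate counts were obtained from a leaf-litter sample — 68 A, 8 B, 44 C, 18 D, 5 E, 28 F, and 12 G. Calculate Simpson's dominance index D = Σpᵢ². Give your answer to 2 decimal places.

Total N = 68+8+44+18+5+28+12 = 183, so the proportions are 0.3716, 0.0437, 0.2404, 0.0984, 0.0273, 0.153, 0.0656 (working shown to 4 dp, full precision carried).
D = 0.3716² + 0.0437² + 0.2404² + 0.0984² + 0.0273² + 0.153² + 0.0656² = 0.1381 + 0.0019 + 0.0578 + 0.0097 + 0.0007 + 0.0234 + 0.0043 = 0.2359.
To 2 decimal places, D = 0.24.

0.24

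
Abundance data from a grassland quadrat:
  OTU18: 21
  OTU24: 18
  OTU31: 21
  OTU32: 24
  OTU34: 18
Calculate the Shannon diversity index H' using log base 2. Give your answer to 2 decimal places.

Total N = 21+18+21+24+18 = 102, so the proportions are 0.2059, 0.1765, 0.2059, 0.2353, 0.1765 (working shown to 4 dp, full precision carried).
Each pᵢ log₂ pᵢ term: 0.2059×(-2.2801)=-0.4694, 0.1765×(-2.5025)=-0.4416, 0.2059×(-2.2801)=-0.4694, 0.2353×(-2.0875)=-0.4912, 0.1765×(-2.5025)=-0.4416.
Sum = -2.3133, so H' = 2.31.

2.31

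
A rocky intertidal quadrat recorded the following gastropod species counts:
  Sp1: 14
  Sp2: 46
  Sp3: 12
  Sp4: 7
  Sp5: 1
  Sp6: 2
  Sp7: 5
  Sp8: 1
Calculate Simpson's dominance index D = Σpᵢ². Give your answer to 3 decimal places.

0.327

Total N = 14+46+12+7+1+2+5+1 = 88, so the proportions are 0.15909, 0.52273, 0.13636, 0.07955, 0.01136, 0.02273, 0.05682, 0.01136 (working shown to 5 dp, full precision carried).
D = 0.15909² + 0.52273² + 0.13636² + 0.07955² + 0.01136² + 0.02273² + 0.05682² + 0.01136² = 0.02531 + 0.27324 + 0.01860 + 0.00633 + 0.00013 + 0.00052 + 0.00323 + 0.00013 = 0.32748.
To 3 decimal places, D = 0.327.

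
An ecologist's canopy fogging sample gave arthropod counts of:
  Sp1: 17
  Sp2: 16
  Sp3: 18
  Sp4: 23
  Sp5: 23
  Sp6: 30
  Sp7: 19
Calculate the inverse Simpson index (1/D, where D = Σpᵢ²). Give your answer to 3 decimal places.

Total N = 17+16+18+23+23+30+19 = 146, so the proportions are 0.1164384, 0.109589, 0.1232877, 0.1575342, 0.1575342, 0.2054795, 0.130137 (working shown to 7 dp, full precision carried).
D = 0.1164384² + 0.109589² + 0.1232877² + 0.1575342² + 0.1575342² + 0.2054795² + 0.130137² = 0.0135579 + 0.0120098 + 0.0151998 + 0.0248170 + 0.0248170 + 0.0422218 + 0.0169356 = 0.1495590.
So 1/D = 6.68632, i.e. 6.686 to 3 decimal places.

6.686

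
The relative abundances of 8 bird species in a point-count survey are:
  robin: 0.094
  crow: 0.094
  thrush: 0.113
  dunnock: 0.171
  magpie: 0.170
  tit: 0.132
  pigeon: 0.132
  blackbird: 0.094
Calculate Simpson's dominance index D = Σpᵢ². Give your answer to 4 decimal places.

D = 0.094² + 0.094² + 0.113² + 0.171² + 0.17² + 0.132² + 0.132² + 0.094² = 0.008836 + 0.008836 + 0.012769 + 0.029241 + 0.028900 + 0.017424 + 0.017424 + 0.008836 = 0.132266 (working shown to 6 dp, full precision carried).
To 4 decimal places, D = 0.1323.

0.1323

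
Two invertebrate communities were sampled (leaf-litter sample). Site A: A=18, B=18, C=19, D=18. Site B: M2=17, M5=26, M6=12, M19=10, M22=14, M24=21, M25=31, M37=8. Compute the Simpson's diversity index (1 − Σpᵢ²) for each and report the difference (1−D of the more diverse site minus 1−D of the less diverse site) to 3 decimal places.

Site A: N=73, proportions 0.24658, 0.24658, 0.26027, 0.24658, giving 1−D = 0.74986 (working shown to 5 dp, full precision carried).
Site B: N=139, proportions 0.1223, 0.18705, 0.08633, 0.07194, 0.10072, 0.15108, 0.22302, 0.05755, giving 1−D = 0.85141.
Difference = |0.74986 − 0.85141| = 0.10155, i.e. 0.102 to 3 decimal places.

0.102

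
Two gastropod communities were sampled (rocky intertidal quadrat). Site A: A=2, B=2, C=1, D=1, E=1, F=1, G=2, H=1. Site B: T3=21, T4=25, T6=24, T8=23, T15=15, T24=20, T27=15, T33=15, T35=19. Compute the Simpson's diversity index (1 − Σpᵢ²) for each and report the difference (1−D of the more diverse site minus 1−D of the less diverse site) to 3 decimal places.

0.025

Site A: N=11, proportions 0.181818, 0.181818, 0.090909, 0.090909, 0.090909, 0.090909, 0.181818, 0.090909, giving 1−D = 0.859504 (working shown to 6 dp, full precision carried).
Site B: N=177, proportions 0.118644, 0.141243, 0.135593, 0.129944, 0.084746, 0.112994, 0.084746, 0.084746, 0.107345, giving 1−D = 0.884867.
Difference = |0.859504 − 0.884867| = 0.025363, i.e. 0.025 to 3 decimal places.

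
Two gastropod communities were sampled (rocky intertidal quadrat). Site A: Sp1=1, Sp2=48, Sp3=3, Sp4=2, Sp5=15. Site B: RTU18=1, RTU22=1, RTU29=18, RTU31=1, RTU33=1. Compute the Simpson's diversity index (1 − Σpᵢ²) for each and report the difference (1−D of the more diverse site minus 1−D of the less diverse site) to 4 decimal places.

0.1436

Site A: N=69, proportions 0.0144928, 0.6956522, 0.0434783, 0.0289855, 0.2173913, giving 1−D = 0.4658685 (working shown to 7 dp, full precision carried).
Site B: N=22, proportions 0.0454545, 0.0454545, 0.8181818, 0.0454545, 0.0454545, giving 1−D = 0.3223140.
Difference = |0.4658685 − 0.3223140| = 0.1435545, i.e. 0.1436 to 4 decimal places.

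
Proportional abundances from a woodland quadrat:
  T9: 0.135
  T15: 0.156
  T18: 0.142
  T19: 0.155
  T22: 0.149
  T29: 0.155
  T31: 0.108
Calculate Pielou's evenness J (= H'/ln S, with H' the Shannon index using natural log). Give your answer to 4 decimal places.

H' = −Σ pᵢ ln pᵢ = −((-0.270335) + (-0.289832) + (-0.277174) + (-0.288971) + (-0.283668) + (-0.288971) + (-0.240367)) = 1.939318 (working shown to 6 dp, full precision carried).
With S = 7 species, ln S = 1.945910, so J = 1.939318/1.945910 = 0.996612, i.e. 0.9966 to 4 decimal places.

0.9966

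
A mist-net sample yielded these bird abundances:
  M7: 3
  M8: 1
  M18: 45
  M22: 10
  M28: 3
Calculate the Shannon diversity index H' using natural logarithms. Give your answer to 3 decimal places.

0.887

Total N = 3+1+45+10+3 = 62, so the proportions are 0.04839, 0.01613, 0.72581, 0.16129, 0.04839 (working shown to 5 dp, full precision carried).
Each pᵢ ln pᵢ term: 0.04839×(-3.02852)=-0.14654, 0.01613×(-4.12713)=-0.06657, 0.72581×(-0.32047)=-0.23260, 0.16129×(-1.82455)=-0.29428, 0.04839×(-3.02852)=-0.14654.
Sum = -0.88653, so H' = 0.887.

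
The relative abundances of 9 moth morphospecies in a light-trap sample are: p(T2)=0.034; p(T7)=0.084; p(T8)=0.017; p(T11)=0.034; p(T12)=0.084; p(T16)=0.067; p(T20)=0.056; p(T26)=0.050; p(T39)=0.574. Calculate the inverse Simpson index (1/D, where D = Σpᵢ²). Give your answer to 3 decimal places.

D = 0.034² + 0.084² + 0.017² + 0.034² + 0.084² + 0.067² + 0.056² + 0.05² + 0.574² = 0.001156 + 0.007056 + 0.000289 + 0.001156 + 0.007056 + 0.004489 + 0.003136 + 0.002500 + 0.329476 = 0.356314 (working shown to 6 dp, full precision carried).
So 1/D = 2.80651, i.e. 2.807 to 3 decimal places.

2.807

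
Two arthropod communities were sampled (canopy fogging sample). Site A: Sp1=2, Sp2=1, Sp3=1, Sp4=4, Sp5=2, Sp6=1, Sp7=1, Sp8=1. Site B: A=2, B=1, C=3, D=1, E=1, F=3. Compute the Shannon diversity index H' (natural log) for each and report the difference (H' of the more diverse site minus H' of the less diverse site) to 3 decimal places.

0.252

Site A: N=13, proportions 0.153846, 0.076923, 0.076923, 0.307692, 0.153846, 0.076923, 0.076923, 0.076923, giving H' = 1.925121 (working shown to 6 dp, full precision carried).
Site B: N=11, proportions 0.181818, 0.090909, 0.272727, 0.090909, 0.090909, 0.272727, giving H' = 1.672625.
Difference = |1.925121 − 1.672625| = 0.252496, i.e. 0.252 to 3 decimal places.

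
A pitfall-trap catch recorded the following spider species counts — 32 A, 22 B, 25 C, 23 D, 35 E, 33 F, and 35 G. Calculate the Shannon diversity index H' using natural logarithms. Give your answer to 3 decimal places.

Total N = 32+22+25+23+35+33+35 = 205, so the proportions are 0.1561, 0.10732, 0.12195, 0.1122, 0.17073, 0.16098, 0.17073 (working shown to 5 dp, full precision carried).
Each pᵢ ln pᵢ term: 0.1561×(-1.85727)=-0.28992, 0.10732×(-2.23197)=-0.23953, 0.12195×(-2.10413)=-0.25660, 0.1122×(-2.18752)=-0.24543, 0.17073×(-1.76766)=-0.30180, 0.16098×(-1.82650)=-0.29402, 0.17073×(-1.76766)=-0.30180.
Sum = -1.92909, so H' = 1.929.

1.929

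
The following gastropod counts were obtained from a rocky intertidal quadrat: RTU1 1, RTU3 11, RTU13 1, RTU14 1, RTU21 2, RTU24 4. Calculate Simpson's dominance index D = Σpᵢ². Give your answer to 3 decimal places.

Total N = 1+11+1+1+2+4 = 20, so the proportions are 0.05, 0.55, 0.05, 0.05, 0.1, 0.2 (working shown to 5 dp, full precision carried).
D = 0.05² + 0.55² + 0.05² + 0.05² + 0.1² + 0.2² = 0.00250 + 0.30250 + 0.00250 + 0.00250 + 0.01000 + 0.04000 = 0.36000.
To 3 decimal places, D = 0.360.

0.360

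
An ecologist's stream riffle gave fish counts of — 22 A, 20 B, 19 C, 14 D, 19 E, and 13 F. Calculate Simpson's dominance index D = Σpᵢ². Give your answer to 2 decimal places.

0.17

Total N = 22+20+19+14+19+13 = 107, so the proportions are 0.2056, 0.1869, 0.1776, 0.1308, 0.1776, 0.1215 (working shown to 4 dp, full precision carried).
D = 0.2056² + 0.1869² + 0.1776² + 0.1308² + 0.1776² + 0.1215² = 0.0423 + 0.0349 + 0.0315 + 0.0171 + 0.0315 + 0.0148 = 0.1722.
To 2 decimal places, D = 0.17.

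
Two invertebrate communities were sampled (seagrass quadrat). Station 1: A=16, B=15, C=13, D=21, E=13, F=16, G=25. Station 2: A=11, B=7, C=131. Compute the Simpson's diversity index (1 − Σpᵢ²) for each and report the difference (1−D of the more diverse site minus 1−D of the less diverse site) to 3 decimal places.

0.629

Station 1: N=119, proportions 0.13445, 0.12605, 0.10924, 0.17647, 0.10924, 0.13445, 0.21008, giving 1−D = 0.84881 (working shown to 5 dp, full precision carried).
Station 2: N=149, proportions 0.07383, 0.04698, 0.87919, giving 1−D = 0.21936.
Difference = |0.84881 − 0.21936| = 0.62945, i.e. 0.629 to 3 decimal places.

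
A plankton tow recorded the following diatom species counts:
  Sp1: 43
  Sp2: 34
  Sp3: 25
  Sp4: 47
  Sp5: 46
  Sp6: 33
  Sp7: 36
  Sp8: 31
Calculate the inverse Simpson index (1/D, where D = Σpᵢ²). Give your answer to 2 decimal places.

7.70

Total N = 43+34+25+47+46+33+36+31 = 295, so the proportions are 0.145763, 0.115254, 0.084746, 0.159322, 0.155932, 0.111864, 0.122034, 0.105085 (working shown to 6 dp, full precision carried).
D = 0.145763² + 0.115254² + 0.084746² + 0.159322² + 0.155932² + 0.111864² + 0.122034² + 0.105085² = 0.021247 + 0.013284 + 0.007182 + 0.025384 + 0.024315 + 0.012514 + 0.014892 + 0.011043 = 0.129859.
So 1/D = 7.7006, i.e. 7.70 to 2 decimal places.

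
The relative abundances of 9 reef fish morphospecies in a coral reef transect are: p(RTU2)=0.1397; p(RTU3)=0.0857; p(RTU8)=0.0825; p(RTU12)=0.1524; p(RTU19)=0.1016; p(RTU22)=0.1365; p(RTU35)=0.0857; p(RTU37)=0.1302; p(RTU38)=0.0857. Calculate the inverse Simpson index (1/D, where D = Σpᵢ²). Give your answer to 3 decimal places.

D = 0.1397² + 0.0857² + 0.0825² + 0.1524² + 0.1016² + 0.1365² + 0.0857² + 0.1302² + 0.0857² = 0.0195161 + 0.0073445 + 0.0068063 + 0.0232258 + 0.0103226 + 0.0186323 + 0.0073445 + 0.0169520 + 0.0073445 = 0.1174884 (working shown to 7 dp, full precision carried).
So 1/D = 8.51148, i.e. 8.511 to 3 decimal places.

8.511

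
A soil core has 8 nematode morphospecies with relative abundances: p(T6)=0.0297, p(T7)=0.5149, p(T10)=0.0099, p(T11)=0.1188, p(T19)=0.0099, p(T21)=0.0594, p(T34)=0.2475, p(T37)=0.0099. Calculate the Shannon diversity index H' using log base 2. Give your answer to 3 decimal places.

1.947

Each pᵢ log₂ pᵢ term (working shown to 5 dp, full precision carried): 0.0297×(-5.07339)=-0.15068, 0.5149×(-0.95764)=-0.49309, 0.0099×(-6.65836)=-0.06592, 0.1188×(-3.07339)=-0.36512, 0.0099×(-6.65836)=-0.06592, 0.0594×(-4.07339)=-0.24196, 0.2475×(-2.01450)=-0.49859, 0.0099×(-6.65836)=-0.06592.
Sum = -1.94719, so H' = 1.947.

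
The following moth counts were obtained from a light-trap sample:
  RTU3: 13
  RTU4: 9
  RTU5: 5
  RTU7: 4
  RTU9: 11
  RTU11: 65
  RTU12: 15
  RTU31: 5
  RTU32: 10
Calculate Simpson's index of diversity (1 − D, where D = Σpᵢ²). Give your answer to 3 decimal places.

Total N = 13+9+5+4+11+65+15+5+10 = 137, so the proportions are 0.09489, 0.06569, 0.0365, 0.0292, 0.08029, 0.47445, 0.10949, 0.0365, 0.07299 (working shown to 5 dp, full precision carried).
D = 0.09489² + 0.06569² + 0.0365² + 0.0292² + 0.08029² + 0.47445² + 0.10949² + 0.0365² + 0.07299² = 0.00900 + 0.00432 + 0.00133 + 0.00085 + 0.00645 + 0.22511 + 0.01199 + 0.00133 + 0.00533 = 0.26570.
So 1 − D = 0.73430, i.e. 0.734 to 3 decimal places.

0.734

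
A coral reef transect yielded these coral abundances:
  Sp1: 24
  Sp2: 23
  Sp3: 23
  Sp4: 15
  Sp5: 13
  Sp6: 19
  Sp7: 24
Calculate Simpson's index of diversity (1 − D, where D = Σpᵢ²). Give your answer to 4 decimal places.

0.8509

Total N = 24+23+23+15+13+19+24 = 141, so the proportions are 0.170213, 0.163121, 0.163121, 0.106383, 0.092199, 0.134752, 0.170213 (working shown to 6 dp, full precision carried).
D = 0.170213² + 0.163121² + 0.163121² + 0.106383² + 0.092199² + 0.134752² + 0.170213² = 0.028972 + 0.026608 + 0.026608 + 0.011317 + 0.008501 + 0.018158 + 0.028972 = 0.149137.
So 1 − D = 0.850863, i.e. 0.8509 to 4 decimal places.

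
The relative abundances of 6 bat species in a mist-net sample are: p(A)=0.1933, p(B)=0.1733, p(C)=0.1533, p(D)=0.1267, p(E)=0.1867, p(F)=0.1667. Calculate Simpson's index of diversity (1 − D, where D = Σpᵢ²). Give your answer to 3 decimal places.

0.830

D = 0.1933² + 0.1733² + 0.1533² + 0.1267² + 0.1867² + 0.1667² = 0.03736 + 0.03003 + 0.02350 + 0.01605 + 0.03486 + 0.02779 = 0.16960 (working shown to 5 dp, full precision carried).
So 1 − D = 0.83040, i.e. 0.830 to 3 decimal places.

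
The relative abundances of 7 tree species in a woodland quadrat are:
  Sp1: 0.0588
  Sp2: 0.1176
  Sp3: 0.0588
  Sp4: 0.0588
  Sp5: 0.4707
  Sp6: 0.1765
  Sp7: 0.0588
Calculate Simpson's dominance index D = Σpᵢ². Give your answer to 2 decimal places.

D = 0.0588² + 0.1176² + 0.0588² + 0.0588² + 0.4707² + 0.1765² + 0.0588² = 0.0035 + 0.0138 + 0.0035 + 0.0035 + 0.2216 + 0.0312 + 0.0035 = 0.2804 (working shown to 4 dp, full precision carried).
To 2 decimal places, D = 0.28.

0.28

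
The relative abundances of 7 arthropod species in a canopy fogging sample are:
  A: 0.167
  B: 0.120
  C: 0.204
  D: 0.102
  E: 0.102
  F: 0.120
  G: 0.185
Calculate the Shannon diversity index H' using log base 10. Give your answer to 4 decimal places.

0.8295

Each pᵢ log₁₀ pᵢ term (working shown to 6 dp, full precision carried): 0.167×(-0.777284)=-0.129806, 0.12×(-0.920819)=-0.110498, 0.204×(-0.690370)=-0.140835, 0.102×(-0.991400)=-0.101123, 0.102×(-0.991400)=-0.101123, 0.12×(-0.920819)=-0.110498, 0.185×(-0.732828)=-0.135573.
Sum = -0.829457, so H' = 0.8295.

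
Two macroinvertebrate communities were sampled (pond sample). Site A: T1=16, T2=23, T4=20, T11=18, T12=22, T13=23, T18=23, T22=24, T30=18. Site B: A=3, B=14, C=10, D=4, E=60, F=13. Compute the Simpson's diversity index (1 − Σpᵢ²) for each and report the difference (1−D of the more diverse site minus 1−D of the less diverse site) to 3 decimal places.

Site A: N=187, proportions 0.0855615, 0.1229947, 0.1069519, 0.0962567, 0.1176471, 0.1229947, 0.1229947, 0.1283422, 0.0962567, giving 1−D = 0.8870142 (working shown to 7 dp, full precision carried).
Site B: N=104, proportions 0.0288462, 0.1346154, 0.0961538, 0.0384615, 0.5769231, 0.125, giving 1−D = 0.6218565.
Difference = |0.8870142 − 0.6218565| = 0.2651577, i.e. 0.265 to 3 decimal places.

0.265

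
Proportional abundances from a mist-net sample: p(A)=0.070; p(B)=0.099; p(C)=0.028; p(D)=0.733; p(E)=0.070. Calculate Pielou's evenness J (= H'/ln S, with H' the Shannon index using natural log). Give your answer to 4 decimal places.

H' = −Σ pᵢ ln pᵢ = −((-0.186148) + (-0.228951) + (-0.100115) + (-0.227677) + (-0.186148)) = 0.929040 (working shown to 6 dp, full precision carried).
With S = 5 species, ln S = 1.609438, so J = 0.929040/1.609438 = 0.577245, i.e. 0.5772 to 4 decimal places.

0.5772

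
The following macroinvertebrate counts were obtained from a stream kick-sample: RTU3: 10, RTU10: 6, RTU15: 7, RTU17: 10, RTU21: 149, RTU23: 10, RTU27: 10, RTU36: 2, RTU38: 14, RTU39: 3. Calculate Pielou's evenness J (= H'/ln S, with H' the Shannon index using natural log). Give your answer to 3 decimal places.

Total N = 10+6+7+10+149+10+10+2+14+3 = 221, so the proportions are 0.04525, 0.02715, 0.03167, 0.04525, 0.67421, 0.04525, 0.04525, 0.00905, 0.06335, 0.01357 (working shown to 5 dp, full precision carried).
H' = −Σ pᵢ ln pᵢ = −((-0.14007) + (-0.09791) + (-0.10935) + (-0.14007) + (-0.26578) + (-0.14007) + (-0.14007) + (-0.04258) + (-0.17478) + (-0.05836)) = 1.30906.
With S = 10 species, ln S = 2.30259, so J = 1.30906/2.30259 = 0.56852, i.e. 0.569 to 3 decimal places.

0.569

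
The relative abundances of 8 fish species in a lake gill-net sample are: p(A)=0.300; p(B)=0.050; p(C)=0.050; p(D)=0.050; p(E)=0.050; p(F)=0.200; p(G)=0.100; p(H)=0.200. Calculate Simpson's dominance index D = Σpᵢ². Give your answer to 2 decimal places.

0.19

D = 0.3² + 0.05² + 0.05² + 0.05² + 0.05² + 0.2² + 0.1² + 0.2² = 0.0900 + 0.0025 + 0.0025 + 0.0025 + 0.0025 + 0.0400 + 0.0100 + 0.0400 = 0.1900 (working shown to 4 dp, full precision carried).
To 2 decimal places, D = 0.19.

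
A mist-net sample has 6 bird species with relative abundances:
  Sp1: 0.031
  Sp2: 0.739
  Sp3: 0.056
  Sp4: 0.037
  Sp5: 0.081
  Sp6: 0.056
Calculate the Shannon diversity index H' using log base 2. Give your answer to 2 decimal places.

Each pᵢ log₂ pᵢ term (working shown to 4 dp, full precision carried): 0.031×(-5.0116)=-0.1554, 0.739×(-0.4364)=-0.3225, 0.056×(-4.1584)=-0.2329, 0.037×(-4.7563)=-0.1760, 0.081×(-3.6259)=-0.2937, 0.056×(-4.1584)=-0.2329.
Sum = -1.4133, so H' = 1.41.

1.41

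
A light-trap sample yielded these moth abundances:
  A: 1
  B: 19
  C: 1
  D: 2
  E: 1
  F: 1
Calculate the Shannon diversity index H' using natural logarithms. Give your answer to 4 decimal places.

Total N = 1+19+1+2+1+1 = 25, so the proportions are 0.04, 0.76, 0.04, 0.08, 0.04, 0.04 (working shown to 6 dp, full precision carried).
Each pᵢ ln pᵢ term: 0.04×(-3.218876)=-0.128755, 0.76×(-0.274437)=-0.208572, 0.04×(-3.218876)=-0.128755, 0.08×(-2.525729)=-0.202058, 0.04×(-3.218876)=-0.128755, 0.04×(-3.218876)=-0.128755.
Sum = -0.925650, so H' = 0.9257.

0.9257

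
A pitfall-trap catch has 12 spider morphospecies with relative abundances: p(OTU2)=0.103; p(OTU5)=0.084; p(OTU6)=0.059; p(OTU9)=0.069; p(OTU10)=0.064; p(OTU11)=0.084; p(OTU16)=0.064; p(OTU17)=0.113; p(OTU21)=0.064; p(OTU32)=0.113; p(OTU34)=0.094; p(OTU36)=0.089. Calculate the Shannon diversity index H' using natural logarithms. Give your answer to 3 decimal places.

2.460

Each pᵢ ln pᵢ term (working shown to 5 dp, full precision carried): 0.103×(-2.27303)=-0.23412, 0.084×(-2.47694)=-0.20806, 0.059×(-2.83022)=-0.16698, 0.069×(-2.67365)=-0.18448, 0.064×(-2.74887)=-0.17593, 0.084×(-2.47694)=-0.20806, 0.064×(-2.74887)=-0.17593, 0.113×(-2.18037)=-0.24638, 0.064×(-2.74887)=-0.17593, 0.113×(-2.18037)=-0.24638, 0.094×(-2.36446)=-0.22226, 0.089×(-2.41912)=-0.21530.
Sum = -2.45982, so H' = 2.460.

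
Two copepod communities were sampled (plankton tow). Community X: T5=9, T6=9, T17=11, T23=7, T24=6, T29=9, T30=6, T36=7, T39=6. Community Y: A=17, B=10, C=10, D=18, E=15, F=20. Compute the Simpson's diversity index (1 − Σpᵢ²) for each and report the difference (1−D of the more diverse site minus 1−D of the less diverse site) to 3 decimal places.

0.061

Community X: N=70, proportions 0.12857, 0.12857, 0.15714, 0.1, 0.08571, 0.12857, 0.08571, 0.1, 0.08571, giving 1−D = 0.88367 (working shown to 5 dp, full precision carried).
Community Y: N=90, proportions 0.18889, 0.11111, 0.11111, 0.2, 0.16667, 0.22222, giving 1−D = 0.82247.
Difference = |0.88367 − 0.82247| = 0.06120, i.e. 0.061 to 3 decimal places.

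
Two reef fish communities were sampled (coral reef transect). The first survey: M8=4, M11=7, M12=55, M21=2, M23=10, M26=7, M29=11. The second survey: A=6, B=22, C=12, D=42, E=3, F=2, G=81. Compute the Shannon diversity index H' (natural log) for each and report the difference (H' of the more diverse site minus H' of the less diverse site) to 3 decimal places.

The first survey: N=96, proportions 0.04167, 0.07292, 0.57292, 0.02083, 0.10417, 0.07292, 0.11458, giving H' = 1.39789 (working shown to 5 dp, full precision carried).
The second survey: N=168, proportions 0.03571, 0.13095, 0.07143, 0.25, 0.01786, 0.0119, 0.48214, giving H' = 1.39666.
Difference = |1.39789 − 1.39666| = 0.00123, i.e. 0.001 to 3 decimal places.

0.001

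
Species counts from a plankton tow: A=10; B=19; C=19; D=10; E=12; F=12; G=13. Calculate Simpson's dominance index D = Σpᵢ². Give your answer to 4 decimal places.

Total N = 10+19+19+10+12+12+13 = 95, so the proportions are 0.105263, 0.2, 0.2, 0.105263, 0.126316, 0.126316, 0.136842 (working shown to 6 dp, full precision carried).
D = 0.105263² + 0.2² + 0.2² + 0.105263² + 0.126316² + 0.126316² + 0.136842² = 0.011080 + 0.040000 + 0.040000 + 0.011080 + 0.015956 + 0.015956 + 0.018726 = 0.152798.
To 4 decimal places, D = 0.1528.

0.1528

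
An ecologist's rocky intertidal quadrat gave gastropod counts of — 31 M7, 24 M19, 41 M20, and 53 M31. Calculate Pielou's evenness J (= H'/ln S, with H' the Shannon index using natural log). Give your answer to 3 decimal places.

0.969

Total N = 31+24+41+53 = 149, so the proportions are 0.20805, 0.16107, 0.27517, 0.3557 (working shown to 5 dp, full precision carried).
H' = −Σ pᵢ ln pᵢ = −((-0.32664) + (-0.29410) + (-0.35507) + (-0.36768)) = 1.34348.
With S = 4 species, ln S = 1.38629, so J = 1.34348/1.38629 = 0.96912, i.e. 0.969 to 3 decimal places.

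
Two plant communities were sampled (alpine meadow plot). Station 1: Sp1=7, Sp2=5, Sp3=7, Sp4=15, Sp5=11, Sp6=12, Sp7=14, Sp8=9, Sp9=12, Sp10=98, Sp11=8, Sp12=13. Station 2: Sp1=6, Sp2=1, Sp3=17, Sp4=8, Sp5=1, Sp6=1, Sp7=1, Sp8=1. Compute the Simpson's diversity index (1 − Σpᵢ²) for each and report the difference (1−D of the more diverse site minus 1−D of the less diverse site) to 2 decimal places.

0.06

Station 1: N=211, proportions 0.0332, 0.0237, 0.0332, 0.0711, 0.0521, 0.0569, 0.0664, 0.0427, 0.0569, 0.4645, 0.0379, 0.0616, giving 1−D = 0.7558 (working shown to 4 dp, full precision carried).
Station 2: N=36, proportions 0.1667, 0.0278, 0.4722, 0.2222, 0.0278, 0.0278, 0.0278, 0.0278, giving 1−D = 0.6960.
Difference = |0.7558 − 0.6960| = 0.0598, i.e. 0.06 to 2 decimal places.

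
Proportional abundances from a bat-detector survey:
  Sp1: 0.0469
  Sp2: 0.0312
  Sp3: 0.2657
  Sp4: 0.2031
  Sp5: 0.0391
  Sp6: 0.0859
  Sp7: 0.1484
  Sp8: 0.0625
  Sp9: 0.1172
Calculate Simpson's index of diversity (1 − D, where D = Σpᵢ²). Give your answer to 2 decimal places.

0.84

D = 0.0469² + 0.0312² + 0.2657² + 0.2031² + 0.0391² + 0.0859² + 0.1484² + 0.0625² + 0.1172² = 0.0022 + 0.0010 + 0.0706 + 0.0412 + 0.0015 + 0.0074 + 0.0220 + 0.0039 + 0.0137 = 0.1636 (working shown to 4 dp, full precision carried).
So 1 − D = 0.8364, i.e. 0.84 to 2 decimal places.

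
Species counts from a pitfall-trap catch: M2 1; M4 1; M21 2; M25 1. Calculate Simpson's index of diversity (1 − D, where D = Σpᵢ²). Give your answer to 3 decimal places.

Total N = 1+1+2+1 = 5, so the proportions are 0.2, 0.2, 0.4, 0.2 (working shown to 5 dp, full precision carried).
D = 0.2² + 0.2² + 0.4² + 0.2² = 0.04000 + 0.04000 + 0.16000 + 0.04000 = 0.28000.
So 1 − D = 0.72000, i.e. 0.720 to 3 decimal places.

0.720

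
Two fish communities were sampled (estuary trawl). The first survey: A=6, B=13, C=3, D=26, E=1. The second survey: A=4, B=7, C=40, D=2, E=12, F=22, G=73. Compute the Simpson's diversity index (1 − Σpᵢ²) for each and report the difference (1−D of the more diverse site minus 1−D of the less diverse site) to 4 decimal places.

0.0732

The first survey: N=49, proportions 0.122449, 0.2653061, 0.0612245, 0.5306122, 0.0204082, giving 1−D = 0.6289046 (working shown to 7 dp, full precision carried).
The second survey: N=160, proportions 0.025, 0.04375, 0.25, 0.0125, 0.075, 0.1375, 0.45625, giving 1−D = 0.7021094.
Difference = |0.6289046 − 0.7021094| = 0.0732048, i.e. 0.0732 to 4 decimal places.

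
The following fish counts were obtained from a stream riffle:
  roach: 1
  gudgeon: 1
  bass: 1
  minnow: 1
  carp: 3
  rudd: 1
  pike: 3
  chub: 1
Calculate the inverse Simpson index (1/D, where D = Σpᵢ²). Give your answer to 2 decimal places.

6.00

Total N = 1+1+1+1+3+1+3+1 = 12, so the proportions are 0.083333, 0.083333, 0.083333, 0.083333, 0.25, 0.083333, 0.25, 0.083333 (working shown to 6 dp, full precision carried).
D = 0.083333² + 0.083333² + 0.083333² + 0.083333² + 0.25² + 0.083333² + 0.25² + 0.083333² = 0.006944 + 0.006944 + 0.006944 + 0.006944 + 0.062500 + 0.006944 + 0.062500 + 0.006944 = 0.166667.
So 1/D = 6.0000, i.e. 6.00 to 2 decimal places.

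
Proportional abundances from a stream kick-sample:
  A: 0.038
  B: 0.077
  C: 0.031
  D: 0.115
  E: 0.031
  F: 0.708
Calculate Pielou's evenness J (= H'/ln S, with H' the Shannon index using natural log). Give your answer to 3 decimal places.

H' = −Σ pᵢ ln pᵢ = −((-0.12427) + (-0.19742) + (-0.10769) + (-0.24872) + (-0.10769) + (-0.24448)) = 1.03027 (working shown to 5 dp, full precision carried).
With S = 6 species, ln S = 1.79176, so J = 1.03027/1.79176 = 0.57500, i.e. 0.575 to 3 decimal places.

0.575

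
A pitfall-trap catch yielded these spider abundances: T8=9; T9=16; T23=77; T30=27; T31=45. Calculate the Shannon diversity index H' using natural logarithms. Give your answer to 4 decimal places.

Total N = 9+16+77+27+45 = 174, so the proportions are 0.051724, 0.091954, 0.442529, 0.155172, 0.258621 (working shown to 6 dp, full precision carried).
Each pᵢ ln pᵢ term: 0.051724×(-2.961831)=-0.153198, 0.091954×(-2.386467)=-0.219445, 0.442529×(-0.815250)=-0.360771, 0.155172×(-1.863218)=-0.289120, 0.258621×(-1.352393)=-0.349757.
Sum = -1.372292, so H' = 1.3723.

1.3723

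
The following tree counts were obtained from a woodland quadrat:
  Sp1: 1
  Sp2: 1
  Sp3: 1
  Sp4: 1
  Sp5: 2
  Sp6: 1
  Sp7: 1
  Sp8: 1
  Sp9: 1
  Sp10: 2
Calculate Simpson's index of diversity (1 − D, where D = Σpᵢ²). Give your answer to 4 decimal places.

0.8889

Total N = 1+1+1+1+2+1+1+1+1+2 = 12, so the proportions are 0.083333, 0.083333, 0.083333, 0.083333, 0.166667, 0.083333, 0.083333, 0.083333, 0.083333, 0.166667 (working shown to 6 dp, full precision carried).
D = 0.083333² + 0.083333² + 0.083333² + 0.083333² + 0.166667² + 0.083333² + 0.083333² + 0.083333² + 0.083333² + 0.166667² = 0.006944 + 0.006944 + 0.006944 + 0.006944 + 0.027778 + 0.006944 + 0.006944 + 0.006944 + 0.006944 + 0.027778 = 0.111111.
So 1 − D = 0.888889, i.e. 0.8889 to 4 decimal places.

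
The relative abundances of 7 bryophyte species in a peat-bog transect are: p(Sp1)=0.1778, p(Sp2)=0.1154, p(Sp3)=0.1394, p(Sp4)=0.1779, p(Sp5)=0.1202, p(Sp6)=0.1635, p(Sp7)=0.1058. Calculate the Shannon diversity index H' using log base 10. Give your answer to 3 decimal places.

Each pᵢ log₁₀ pᵢ term (working shown to 5 dp, full precision carried): 0.1778×(-0.75007)=-0.13336, 0.1154×(-0.93779)=-0.10822, 0.1394×(-0.85574)=-0.11929, 0.1779×(-0.74982)=-0.13339, 0.1202×(-0.92010)=-0.11060, 0.1635×(-0.78648)=-0.12859, 0.1058×(-0.97551)=-0.10321.
Sum = -0.83666, so H' = 0.837.

0.837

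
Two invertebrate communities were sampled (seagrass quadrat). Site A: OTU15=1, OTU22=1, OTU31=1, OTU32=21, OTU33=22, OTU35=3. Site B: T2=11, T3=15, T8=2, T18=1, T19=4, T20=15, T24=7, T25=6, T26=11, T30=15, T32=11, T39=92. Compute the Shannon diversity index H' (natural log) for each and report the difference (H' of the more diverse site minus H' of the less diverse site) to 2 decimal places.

Site A: N=49, proportions 0.0204, 0.0204, 0.0204, 0.4286, 0.449, 0.0612, giving H' = 1.1319 (working shown to 4 dp, full precision carried).
Site B: N=190, proportions 0.0579, 0.0789, 0.0105, 0.0053, 0.0211, 0.0789, 0.0368, 0.0316, 0.0579, 0.0789, 0.0579, 0.4842, giving H' = 1.8349.
Difference = |1.1319 − 1.8349| = 0.7030, i.e. 0.70 to 2 decimal places.

0.70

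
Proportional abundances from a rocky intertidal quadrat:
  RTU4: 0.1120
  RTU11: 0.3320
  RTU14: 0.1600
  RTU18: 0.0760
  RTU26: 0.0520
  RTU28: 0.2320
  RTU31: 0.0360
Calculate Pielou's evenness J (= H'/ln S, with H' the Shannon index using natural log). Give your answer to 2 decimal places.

0.88

H' = −Σ pᵢ ln pᵢ = −((-0.2452) + (-0.3661) + (-0.2932) + (-0.1959) + (-0.1537) + (-0.3390) + (-0.1197)) = 1.7127 (working shown to 4 dp, full precision carried).
With S = 7 species, ln S = 1.9459, so J = 1.7127/1.9459 = 0.8802, i.e. 0.88 to 2 decimal places.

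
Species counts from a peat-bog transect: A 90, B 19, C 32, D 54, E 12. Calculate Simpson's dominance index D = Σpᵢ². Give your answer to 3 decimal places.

0.293

Total N = 90+19+32+54+12 = 207, so the proportions are 0.43478, 0.09179, 0.15459, 0.26087, 0.05797 (working shown to 5 dp, full precision carried).
D = 0.43478² + 0.09179² + 0.15459² + 0.26087² + 0.05797² = 0.18904 + 0.00842 + 0.02390 + 0.06805 + 0.00336 = 0.29277.
To 3 decimal places, D = 0.293.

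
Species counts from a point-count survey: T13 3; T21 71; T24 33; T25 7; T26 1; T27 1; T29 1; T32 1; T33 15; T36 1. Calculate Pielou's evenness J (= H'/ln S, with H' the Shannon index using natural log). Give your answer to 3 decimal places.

Total N = 3+71+33+7+1+1+1+1+15+1 = 134, so the proportions are 0.02239, 0.52985, 0.24627, 0.05224, 0.00746, 0.00746, 0.00746, 0.00746, 0.11194, 0.00746 (working shown to 5 dp, full precision carried).
H' = −Σ pᵢ ln pᵢ = −((-0.08506) + (-0.33654) + (-0.34510) + (-0.15421) + (-0.03655) + (-0.03655) + (-0.03655) + (-0.03655) + (-0.24513) + (-0.03655)) = 1.34879.
With S = 10 species, ln S = 2.30259, so J = 1.34879/2.30259 = 0.58577, i.e. 0.586 to 3 decimal places.

0.586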